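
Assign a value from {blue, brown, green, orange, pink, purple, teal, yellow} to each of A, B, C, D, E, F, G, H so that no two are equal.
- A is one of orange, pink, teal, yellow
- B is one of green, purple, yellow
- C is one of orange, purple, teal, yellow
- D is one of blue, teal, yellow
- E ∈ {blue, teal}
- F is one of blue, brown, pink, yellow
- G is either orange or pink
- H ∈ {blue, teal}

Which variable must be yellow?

D

The 8 variables draw from only 8 values {blue, brown, green, orange, pink, purple, teal, yellow}, so each is used; only F can be brown, hence F = brown.
The 7 still-open variables draw from only 7 values {blue, green, orange, pink, purple, teal, yellow}, so each is used; only B can be green, hence B = green.
The 6 still-open variables draw from only 6 values {blue, orange, pink, purple, teal, yellow}, so each is used; only C can be purple, hence C = purple.
The 2 variables E and H are confined to {blue, teal}, which locks those values in; drop them from A, D.
So yellow goes to D.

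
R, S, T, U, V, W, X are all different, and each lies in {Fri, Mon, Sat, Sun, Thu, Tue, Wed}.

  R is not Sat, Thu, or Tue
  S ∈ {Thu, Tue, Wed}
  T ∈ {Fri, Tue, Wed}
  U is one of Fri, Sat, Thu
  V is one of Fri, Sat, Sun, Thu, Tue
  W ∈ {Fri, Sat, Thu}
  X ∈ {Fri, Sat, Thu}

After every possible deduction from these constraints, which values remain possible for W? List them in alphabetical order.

Fri, Sat, Thu

The 7 variables draw from only 7 values {Fri, Mon, Sat, Sun, Thu, Tue, Wed}, so each is used; only R can be Mon, hence R = Mon.
The 6 still-open variables together cover exactly {Fri, Sat, Sun, Thu, Tue, Wed} — 6 values for 6 variables — and Sun appears only in V's list, so V = Sun.
The 3 variables U, W, X are confined to {Fri, Sat, Thu}, which locks those values in; drop them from S, T.
No further eliminations apply; W can still be any of Fri, Sat, Thu.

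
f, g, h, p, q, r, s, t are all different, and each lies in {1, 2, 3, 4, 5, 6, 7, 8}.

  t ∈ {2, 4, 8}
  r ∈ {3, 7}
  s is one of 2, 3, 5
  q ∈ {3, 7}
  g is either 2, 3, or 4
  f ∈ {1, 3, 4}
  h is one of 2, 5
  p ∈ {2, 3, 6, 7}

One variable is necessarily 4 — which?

g

Among the 8 variables, 1 fits only f (and all 8 values in {1, 2, 3, 4, 5, 6, 7, 8} must be used), so f = 1.
The 7 still-open variables draw from only 7 values {2, 3, 4, 5, 6, 7, 8}, so each is used; only p can be 6, hence p = 6.
Among the 6 still-open variables, 8 fits only t (and all 6 values in {2, 3, 4, 5, 7, 8} must be used), so t = 8.
Among the 5 still-open variables, 4 fits only g (and all 5 values in {2, 3, 4, 5, 7} must be used), so g = 4.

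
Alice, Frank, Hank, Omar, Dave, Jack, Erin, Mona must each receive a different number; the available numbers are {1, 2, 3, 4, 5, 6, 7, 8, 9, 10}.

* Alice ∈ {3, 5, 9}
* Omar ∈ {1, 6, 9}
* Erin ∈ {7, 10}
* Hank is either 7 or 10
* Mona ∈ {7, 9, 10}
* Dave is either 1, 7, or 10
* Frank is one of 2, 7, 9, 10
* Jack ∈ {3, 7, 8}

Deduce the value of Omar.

6

Hank and Erin between them cover only {7, 10} — a naked pair. Remove those values from Frank, Dave, Jack, Mona.
Dave must be 1 (only option left). So Omar can't be 1.
Mona has just one choice, so Mona = 9. Strike 9 from Alice, Frank, Omar.
So Omar = 6.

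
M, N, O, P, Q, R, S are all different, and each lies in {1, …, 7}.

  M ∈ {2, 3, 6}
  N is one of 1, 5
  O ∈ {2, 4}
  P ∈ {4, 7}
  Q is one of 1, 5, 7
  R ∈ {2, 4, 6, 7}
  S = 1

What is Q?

7

S must be 1 (only option left). Eliminate 1 elsewhere: N, Q.
N has just one choice, so N = 5. Eliminate 5 elsewhere: Q.
So Q = 7.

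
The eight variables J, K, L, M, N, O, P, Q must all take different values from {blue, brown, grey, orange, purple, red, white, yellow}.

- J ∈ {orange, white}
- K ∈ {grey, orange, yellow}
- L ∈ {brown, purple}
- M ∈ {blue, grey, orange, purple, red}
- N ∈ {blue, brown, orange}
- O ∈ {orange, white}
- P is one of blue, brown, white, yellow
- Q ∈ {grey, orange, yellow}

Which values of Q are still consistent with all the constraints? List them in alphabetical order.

The 8 variables together cover exactly {blue, brown, grey, orange, purple, red, white, yellow} — 8 values for 8 variables — and red appears only in M's list, so M = red.
The 7 still-open variables draw from only 7 values {blue, brown, grey, orange, purple, white, yellow}, so each is used; only L can be purple, hence L = purple.
The 2 variables J and O are confined to {orange, white}, which locks those values in; drop them from K, N, P, Q.
K and Q share exactly the 2 values {grey, yellow}; by pigeonhole those values go to them, so strike grey, yellow from P.
No further eliminations apply; Q can still be any of grey, yellow.

grey, yellow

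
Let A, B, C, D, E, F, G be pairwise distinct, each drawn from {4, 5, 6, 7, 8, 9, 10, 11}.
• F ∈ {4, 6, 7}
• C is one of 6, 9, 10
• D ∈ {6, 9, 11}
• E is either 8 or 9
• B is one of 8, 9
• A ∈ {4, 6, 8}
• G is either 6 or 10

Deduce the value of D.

11

The 7 variables draw from only 7 values {4, 6, 7, 8, 9, 10, 11}, so each is used; only F can be 7, hence F = 7.
The 6 still-open variables together cover exactly {4, 6, 8, 9, 10, 11} — 6 values for 6 variables — and 4 appears only in A's list, so A = 4.
The 5 still-open variables draw from only 5 values {6, 8, 9, 10, 11}, so each is used; only D can be 11, hence D = 11.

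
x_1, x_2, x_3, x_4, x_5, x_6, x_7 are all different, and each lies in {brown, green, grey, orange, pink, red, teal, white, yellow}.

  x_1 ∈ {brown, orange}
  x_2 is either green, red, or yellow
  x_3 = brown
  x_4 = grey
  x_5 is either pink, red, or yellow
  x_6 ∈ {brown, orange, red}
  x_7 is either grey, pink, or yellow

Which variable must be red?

x_3 must be brown (only option left). Eliminate brown elsewhere: x_1, x_6.
x_4's domain is down to {grey}, so x_4 = grey. Strike grey from x_7.
x_1's domain is down to {orange}, so x_1 = orange. So x_6 can't be orange.
So red goes to x_6.

x_6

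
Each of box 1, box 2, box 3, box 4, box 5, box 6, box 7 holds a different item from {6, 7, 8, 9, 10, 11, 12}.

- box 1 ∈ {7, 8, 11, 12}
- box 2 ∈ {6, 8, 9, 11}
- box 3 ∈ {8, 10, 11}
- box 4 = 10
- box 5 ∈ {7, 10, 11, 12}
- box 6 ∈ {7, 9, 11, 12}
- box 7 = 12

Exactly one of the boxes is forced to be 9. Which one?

box 4 must be 10 (only option left). So box 3, box 5 can't be 10.
box 7's domain is down to {12}, so box 7 = 12. Eliminate 12 elsewhere: box 1, box 5, box 6.
The 5 still-open variables together cover exactly {6, 7, 8, 9, 11} — 5 values for 5 variables — and 6 appears only in box 2's list, so box 2 = 6.
The 4 still-open variables draw from only 4 values {7, 8, 9, 11}, so each is used; only box 6 can be 9, hence box 6 = 9.

box 6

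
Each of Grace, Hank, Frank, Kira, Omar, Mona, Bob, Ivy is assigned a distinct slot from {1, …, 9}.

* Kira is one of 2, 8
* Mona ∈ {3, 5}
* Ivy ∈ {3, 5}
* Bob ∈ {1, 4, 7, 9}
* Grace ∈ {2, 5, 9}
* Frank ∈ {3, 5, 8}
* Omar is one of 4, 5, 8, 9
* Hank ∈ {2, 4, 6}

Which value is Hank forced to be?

The 2 variables Mona and Ivy are confined to {3, 5}, which locks those values in; drop them from Grace, Frank, Omar.
Frank's domain is down to {8}, so Frank = 8. Remove 8 from Kira, Omar.
Kira must be 2 (only option left). So Grace, Hank can't be 2.
That leaves Grace = 9. Remove 9 from Omar, Bob.
Omar must be 4 (only option left). Strike 4 from Hank, Bob.
So Hank = 6.

6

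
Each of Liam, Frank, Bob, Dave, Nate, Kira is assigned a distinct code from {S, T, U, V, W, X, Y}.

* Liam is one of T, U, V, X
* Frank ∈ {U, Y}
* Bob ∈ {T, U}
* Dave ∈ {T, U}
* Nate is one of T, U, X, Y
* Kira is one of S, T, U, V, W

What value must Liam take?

The 2 variables Bob and Dave are confined to {T, U}, which locks those values in; drop them from Liam, Frank, Nate, Kira.
That leaves Frank = Y. So Nate can't be Y.
Nate must be X (only option left). Eliminate X elsewhere: Liam.
So Liam = V.

V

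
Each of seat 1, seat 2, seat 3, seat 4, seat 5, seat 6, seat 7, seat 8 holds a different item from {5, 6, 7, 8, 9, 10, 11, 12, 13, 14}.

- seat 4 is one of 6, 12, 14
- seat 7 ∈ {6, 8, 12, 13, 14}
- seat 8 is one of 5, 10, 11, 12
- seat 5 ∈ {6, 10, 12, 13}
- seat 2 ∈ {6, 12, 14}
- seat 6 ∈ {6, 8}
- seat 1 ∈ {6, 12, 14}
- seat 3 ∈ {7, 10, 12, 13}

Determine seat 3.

seat 1, seat 2, seat 4 between them cover only {6, 12, 14} — a naked triple. Remove those values from seat 3, seat 5, seat 6, seat 7, seat 8.
That leaves seat 6 = 8. Strike 8 from seat 7.
seat 7 must be 13 (only option left). Eliminate 13 elsewhere: seat 3, seat 5.
That leaves seat 5 = 10. Remove 10 from seat 3, seat 8.
So seat 3 = 7.

7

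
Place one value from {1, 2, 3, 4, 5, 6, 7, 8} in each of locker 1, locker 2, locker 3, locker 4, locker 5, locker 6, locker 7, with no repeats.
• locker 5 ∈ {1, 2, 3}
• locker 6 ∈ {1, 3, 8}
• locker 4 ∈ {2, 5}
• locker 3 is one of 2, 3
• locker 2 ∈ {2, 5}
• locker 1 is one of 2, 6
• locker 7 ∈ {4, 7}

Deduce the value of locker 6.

8

locker 2 and locker 4 between them cover only {2, 5} — a naked pair. Remove those values from locker 1, locker 3, locker 5.
locker 1 must be 6 (only option left).
locker 3's domain is down to {3}, so locker 3 = 3. Eliminate 3 elsewhere: locker 5, locker 6.
locker 5 must be 1 (only option left). Remove 1 from locker 6.
So locker 6 = 8.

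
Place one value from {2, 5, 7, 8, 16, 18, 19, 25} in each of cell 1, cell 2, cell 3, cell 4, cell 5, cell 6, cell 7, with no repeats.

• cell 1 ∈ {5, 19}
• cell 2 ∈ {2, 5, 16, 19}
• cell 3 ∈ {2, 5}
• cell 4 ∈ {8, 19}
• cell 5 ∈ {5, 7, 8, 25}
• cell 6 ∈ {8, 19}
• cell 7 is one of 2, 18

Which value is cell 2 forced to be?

The 2 variables cell 4 and cell 6 are confined to {8, 19}, which locks those values in; drop them from cell 1, cell 2, cell 5.
cell 1 has just one choice, so cell 1 = 5. So cell 2, cell 3, cell 5 can't be 5.
cell 3 must be 2 (only option left). Eliminate 2 elsewhere: cell 2, cell 7.
So cell 2 = 16.

16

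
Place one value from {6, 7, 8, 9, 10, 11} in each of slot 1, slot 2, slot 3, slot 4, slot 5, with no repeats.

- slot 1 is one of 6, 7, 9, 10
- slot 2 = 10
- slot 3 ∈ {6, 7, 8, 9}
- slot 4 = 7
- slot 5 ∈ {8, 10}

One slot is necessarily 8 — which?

slot 5

slot 2 has just one choice, so slot 2 = 10. Remove 10 from slot 1, slot 5.
So 8 goes to slot 5.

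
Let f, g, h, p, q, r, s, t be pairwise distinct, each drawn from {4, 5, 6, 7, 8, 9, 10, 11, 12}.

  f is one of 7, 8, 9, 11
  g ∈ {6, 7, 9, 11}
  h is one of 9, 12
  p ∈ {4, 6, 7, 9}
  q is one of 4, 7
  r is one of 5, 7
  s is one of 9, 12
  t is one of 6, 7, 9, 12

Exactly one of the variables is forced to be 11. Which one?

g

The 8 variables draw from only 8 values {4, 5, 6, 7, 8, 9, 11, 12}, so each is used; only r can be 5, hence r = 5.
The 7 still-open variables draw from only 7 values {4, 6, 7, 8, 9, 11, 12}, so each is used; only f can be 8, hence f = 8.
Among the 6 still-open variables, 11 fits only g (and all 6 values in {4, 6, 7, 9, 11, 12} must be used), so g = 11.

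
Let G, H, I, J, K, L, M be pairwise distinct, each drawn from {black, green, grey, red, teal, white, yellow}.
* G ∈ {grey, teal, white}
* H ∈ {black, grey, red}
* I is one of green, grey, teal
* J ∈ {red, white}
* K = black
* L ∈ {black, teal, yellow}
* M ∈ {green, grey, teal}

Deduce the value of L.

yellow

K's domain is down to {black}, so K = black. Strike black from H, L.
The 6 still-open variables draw from only 6 values {green, grey, red, teal, white, yellow}, so each is used; only L can be yellow, hence L = yellow.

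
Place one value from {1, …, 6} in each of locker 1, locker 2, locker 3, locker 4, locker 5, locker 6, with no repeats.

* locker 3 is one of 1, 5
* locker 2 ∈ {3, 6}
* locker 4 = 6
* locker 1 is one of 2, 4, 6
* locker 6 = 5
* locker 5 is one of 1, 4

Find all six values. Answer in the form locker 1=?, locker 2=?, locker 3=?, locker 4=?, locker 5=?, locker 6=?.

locker 1=2, locker 2=3, locker 3=1, locker 4=6, locker 5=4, locker 6=5

locker 4 must be 6 (only option left). Eliminate 6 elsewhere: locker 1, locker 2.
locker 6 has just one choice, so locker 6 = 5. Remove 5 from locker 3.
That leaves locker 2 = 3.
That leaves locker 3 = 1. Remove 1 from locker 5.
locker 5 must be 4 (only option left). Strike 4 from locker 1.
That leaves locker 1 = 2.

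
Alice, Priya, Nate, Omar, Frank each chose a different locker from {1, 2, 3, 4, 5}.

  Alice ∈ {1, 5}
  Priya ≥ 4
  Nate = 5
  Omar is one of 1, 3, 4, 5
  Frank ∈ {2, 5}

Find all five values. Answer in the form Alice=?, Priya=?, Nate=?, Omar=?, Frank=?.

Alice=1, Priya=4, Nate=5, Omar=3, Frank=2

Nate's domain is down to {5}, so Nate = 5. Strike 5 from Alice, Priya, Omar, Frank.
That leaves Frank = 2.
Alice must be 1 (only option left). Eliminate 1 elsewhere: Omar.
That leaves Priya = 4. Remove 4 from Omar.
Omar's domain is down to {3}, so Omar = 3.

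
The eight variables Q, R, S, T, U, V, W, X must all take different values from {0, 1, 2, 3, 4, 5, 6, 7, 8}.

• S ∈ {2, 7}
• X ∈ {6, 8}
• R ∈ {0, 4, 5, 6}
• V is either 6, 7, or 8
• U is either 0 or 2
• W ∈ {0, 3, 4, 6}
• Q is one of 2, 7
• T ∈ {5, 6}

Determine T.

Among the 8 variables, 3 fits only W (and all 8 values in {0, 2, 3, 4, 5, 6, 7, 8} must be used), so W = 3.
The 7 still-open variables together cover exactly {0, 2, 4, 5, 6, 7, 8} — 7 values for 7 variables — and 4 appears only in R's list, so R = 4.
The 6 still-open variables together cover exactly {0, 2, 5, 6, 7, 8} — 6 values for 6 variables — and 0 appears only in U's list, so U = 0.
The 5 still-open variables together cover exactly {2, 5, 6, 7, 8} — 5 values for 5 variables — and 5 appears only in T's list, so T = 5.

5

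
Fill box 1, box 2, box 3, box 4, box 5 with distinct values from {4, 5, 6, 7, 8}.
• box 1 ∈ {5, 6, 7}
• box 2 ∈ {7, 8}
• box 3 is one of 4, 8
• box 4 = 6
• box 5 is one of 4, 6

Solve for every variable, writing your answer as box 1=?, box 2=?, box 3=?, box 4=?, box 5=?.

box 4's domain is down to {6}, so box 4 = 6. Eliminate 6 elsewhere: box 1, box 5.
That leaves box 5 = 4. Strike 4 from box 3.
box 3 has just one choice, so box 3 = 8. So box 2 can't be 8.
box 2 must be 7 (only option left). Remove 7 from box 1.
box 1 must be 5 (only option left).

box 1=5, box 2=7, box 3=8, box 4=6, box 5=4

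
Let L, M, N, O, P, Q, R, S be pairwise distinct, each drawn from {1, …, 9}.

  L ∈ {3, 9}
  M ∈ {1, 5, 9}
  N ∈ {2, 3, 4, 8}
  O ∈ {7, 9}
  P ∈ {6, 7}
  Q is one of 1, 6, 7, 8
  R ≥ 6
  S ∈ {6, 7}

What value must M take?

5

The 2 variables P and S are confined to {6, 7}, which locks those values in; drop them from O, Q, R.
O's domain is down to {9}, so O = 9. Remove 9 from L, M, R.
R must be 8 (only option left). Eliminate 8 elsewhere: N, Q.
L's domain is down to {3}, so L = 3. Eliminate 3 elsewhere: N.
Q must be 1 (only option left). Strike 1 from M.
So M = 5.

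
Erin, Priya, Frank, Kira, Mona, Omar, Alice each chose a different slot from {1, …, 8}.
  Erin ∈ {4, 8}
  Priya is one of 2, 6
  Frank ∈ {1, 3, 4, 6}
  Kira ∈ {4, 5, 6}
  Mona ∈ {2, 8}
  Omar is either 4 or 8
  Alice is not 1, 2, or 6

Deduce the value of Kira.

5

The 2 variables Erin and Omar are confined to {4, 8}, which locks those values in; drop them from Frank, Kira, Mona, Alice.
Mona has just one choice, so Mona = 2. Eliminate 2 elsewhere: Priya.
Priya's domain is down to {6}, so Priya = 6. Strike 6 from Frank, Kira.
So Kira = 5.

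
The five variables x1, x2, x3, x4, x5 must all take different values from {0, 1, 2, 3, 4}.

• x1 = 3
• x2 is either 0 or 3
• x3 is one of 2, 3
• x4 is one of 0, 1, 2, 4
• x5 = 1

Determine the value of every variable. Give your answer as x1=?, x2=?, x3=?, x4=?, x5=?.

x1 has just one choice, so x1 = 3. Strike 3 from x2, x3.
x2 has just one choice, so x2 = 0. Strike 0 from x4.
x3 must be 2 (only option left). Remove 2 from x4.
x5's domain is down to {1}, so x5 = 1. Eliminate 1 elsewhere: x4.
x4 must be 4 (only option left).

x1=3, x2=0, x3=2, x4=4, x5=1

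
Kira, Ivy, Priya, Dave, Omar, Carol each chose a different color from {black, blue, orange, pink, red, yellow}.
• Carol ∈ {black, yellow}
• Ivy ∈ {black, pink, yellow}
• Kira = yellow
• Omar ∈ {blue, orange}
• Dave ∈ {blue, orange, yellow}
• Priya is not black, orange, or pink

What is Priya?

red

Kira must be yellow (only option left). Strike yellow from Ivy, Priya, Dave, Carol.
That leaves Carol = black. Strike black from Ivy.
That leaves Ivy = pink.
The 3 still-open variables draw from only 3 values {blue, orange, red}, so each is used; only Priya can be red, hence Priya = red.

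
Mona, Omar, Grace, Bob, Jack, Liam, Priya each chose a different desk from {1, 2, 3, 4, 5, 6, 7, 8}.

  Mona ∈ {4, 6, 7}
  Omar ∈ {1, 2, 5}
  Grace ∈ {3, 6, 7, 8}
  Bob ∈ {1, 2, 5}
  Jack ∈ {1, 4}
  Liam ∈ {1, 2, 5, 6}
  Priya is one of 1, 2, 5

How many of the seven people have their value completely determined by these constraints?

3

Omar, Bob, Priya share exactly the 3 values {1, 2, 5}; by pigeonhole those values go to them, so strike 1, 2, 5 from Jack, Liam.
That leaves Jack = 4. Eliminate 4 elsewhere: Mona.
Liam has just one choice, so Liam = 6. Remove 6 from Mona, Grace.
Mona's domain is down to {7}, so Mona = 7. So Grace can't be 7.
Determined: Mona=7, Jack=4, Liam=6. The other people each still have more than one consistent value. That makes 3.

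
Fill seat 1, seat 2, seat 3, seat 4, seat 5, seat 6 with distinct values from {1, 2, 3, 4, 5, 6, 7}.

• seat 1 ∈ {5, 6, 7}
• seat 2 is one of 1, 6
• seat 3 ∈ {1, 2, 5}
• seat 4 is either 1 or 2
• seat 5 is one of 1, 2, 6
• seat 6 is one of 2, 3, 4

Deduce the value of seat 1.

The 3 variables seat 2, seat 4, seat 5 are confined to {1, 2, 6}, which locks those values in; drop them from seat 1, seat 3, seat 6.
seat 3 has just one choice, so seat 3 = 5. Eliminate 5 elsewhere: seat 1.
So seat 1 = 7.

7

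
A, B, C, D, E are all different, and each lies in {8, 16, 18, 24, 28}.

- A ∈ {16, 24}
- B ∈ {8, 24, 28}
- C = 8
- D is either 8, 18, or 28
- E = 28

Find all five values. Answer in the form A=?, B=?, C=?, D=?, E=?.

C must be 8 (only option left). Remove 8 from B, D.
E must be 28 (only option left). Eliminate 28 elsewhere: B, D.
B must be 24 (only option left). So A can't be 24.
D must be 18 (only option left).
A has just one choice, so A = 16.

A=16, B=24, C=8, D=18, E=28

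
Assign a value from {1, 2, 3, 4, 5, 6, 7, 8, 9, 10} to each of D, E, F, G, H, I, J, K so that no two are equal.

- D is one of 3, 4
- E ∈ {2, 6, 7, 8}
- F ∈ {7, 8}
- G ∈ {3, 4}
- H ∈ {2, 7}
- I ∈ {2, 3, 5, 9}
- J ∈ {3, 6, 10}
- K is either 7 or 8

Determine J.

The 2 variables D and G are confined to {3, 4}, which locks those values in; drop them from I, J.
F and K share exactly the 2 values {7, 8}; by pigeonhole those values go to them, so strike 7, 8 from E, H.
That leaves H = 2. So E, I can't be 2.
E must be 6 (only option left). Remove 6 from J.
So J = 10.

10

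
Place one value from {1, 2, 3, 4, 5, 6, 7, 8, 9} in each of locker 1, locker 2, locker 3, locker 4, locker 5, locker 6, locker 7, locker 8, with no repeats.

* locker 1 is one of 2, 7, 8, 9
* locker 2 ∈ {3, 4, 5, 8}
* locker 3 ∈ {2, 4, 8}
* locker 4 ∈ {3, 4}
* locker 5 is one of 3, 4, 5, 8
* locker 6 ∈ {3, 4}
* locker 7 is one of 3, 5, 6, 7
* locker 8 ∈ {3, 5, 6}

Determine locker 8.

6

Among the 8 variables, 9 fits only locker 1 (and all 8 values in {2, 3, 4, 5, 6, 7, 8, 9} must be used), so locker 1 = 9.
The 7 still-open variables draw from only 7 values {2, 3, 4, 5, 6, 7, 8}, so each is used; only locker 3 can be 2, hence locker 3 = 2.
Among the 6 still-open variables, 7 fits only locker 7 (and all 6 values in {3, 4, 5, 6, 7, 8} must be used), so locker 7 = 7.
Among the 5 still-open variables, 6 fits only locker 8 (and all 5 values in {3, 4, 5, 6, 8} must be used), so locker 8 = 6.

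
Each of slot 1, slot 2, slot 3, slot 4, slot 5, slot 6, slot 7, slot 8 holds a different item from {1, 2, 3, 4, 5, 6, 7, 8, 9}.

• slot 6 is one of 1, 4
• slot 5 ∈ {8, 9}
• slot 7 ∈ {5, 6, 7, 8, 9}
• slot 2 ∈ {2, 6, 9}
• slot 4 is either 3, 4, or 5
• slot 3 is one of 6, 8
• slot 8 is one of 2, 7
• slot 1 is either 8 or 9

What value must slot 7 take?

5

slot 1 and slot 5 share exactly the 2 values {8, 9}; by pigeonhole those values go to them, so strike 8, 9 from slot 2, slot 3, slot 7.
slot 3 must be 6 (only option left). So slot 2, slot 7 can't be 6.
slot 2 has just one choice, so slot 2 = 2. Remove 2 from slot 8.
slot 8 has just one choice, so slot 8 = 7. Strike 7 from slot 7.
So slot 7 = 5.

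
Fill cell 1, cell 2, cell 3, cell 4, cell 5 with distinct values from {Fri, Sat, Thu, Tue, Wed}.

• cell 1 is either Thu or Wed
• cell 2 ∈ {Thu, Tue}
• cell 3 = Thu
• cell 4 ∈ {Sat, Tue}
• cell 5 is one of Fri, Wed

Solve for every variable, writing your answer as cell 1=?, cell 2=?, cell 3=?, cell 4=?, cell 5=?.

cell 3 must be Thu (only option left). Eliminate Thu elsewhere: cell 1, cell 2.
That leaves cell 1 = Wed. Strike Wed from cell 5.
That leaves cell 2 = Tue. Eliminate Tue elsewhere: cell 4.
cell 4 has just one choice, so cell 4 = Sat.
cell 5 must be Fri (only option left).

cell 1=Wed, cell 2=Tue, cell 3=Thu, cell 4=Sat, cell 5=Fri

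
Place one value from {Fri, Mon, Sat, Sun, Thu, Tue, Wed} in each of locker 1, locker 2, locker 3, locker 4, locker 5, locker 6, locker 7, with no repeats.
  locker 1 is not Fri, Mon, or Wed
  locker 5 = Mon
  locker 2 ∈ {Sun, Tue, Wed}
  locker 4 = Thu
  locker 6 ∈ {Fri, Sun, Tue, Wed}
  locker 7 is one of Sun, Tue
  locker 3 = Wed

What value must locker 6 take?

Fri

locker 3 must be Wed (only option left). So locker 2, locker 6 can't be Wed.
locker 4's domain is down to {Thu}, so locker 4 = Thu. Remove Thu from locker 1.
locker 5 must be Mon (only option left).
The 4 still-open variables together cover exactly {Fri, Sat, Sun, Tue} — 4 values for 4 variables — and Fri appears only in locker 6's list, so locker 6 = Fri.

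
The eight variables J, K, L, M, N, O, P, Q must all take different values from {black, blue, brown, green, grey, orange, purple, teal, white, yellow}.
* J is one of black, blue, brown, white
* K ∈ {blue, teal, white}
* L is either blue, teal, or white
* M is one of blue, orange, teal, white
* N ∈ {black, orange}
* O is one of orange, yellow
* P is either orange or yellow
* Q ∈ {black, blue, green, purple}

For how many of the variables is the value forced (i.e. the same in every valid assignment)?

2

O and P between them cover only {orange, yellow} — a naked pair. Remove those values from M, N.
N's domain is down to {black}, so N = black. Remove black from J, Q.
K, L, M between them cover only {blue, teal, white} — a naked triple. Remove those values from J, Q.
J has just one choice, so J = brown.
Determined: J=brown, N=black. The other variables each still have more than one consistent value. That makes 2.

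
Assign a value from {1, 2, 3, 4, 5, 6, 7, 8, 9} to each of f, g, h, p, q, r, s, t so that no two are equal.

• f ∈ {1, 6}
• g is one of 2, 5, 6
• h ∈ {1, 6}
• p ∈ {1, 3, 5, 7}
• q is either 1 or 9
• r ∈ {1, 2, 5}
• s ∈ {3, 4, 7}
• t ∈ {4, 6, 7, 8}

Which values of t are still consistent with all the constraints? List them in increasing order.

f and h share exactly the 2 values {1, 6}; by pigeonhole those values go to them, so strike 1, 6 from g, p, q, r, t.
That leaves q = 9.
g and r share exactly the 2 values {2, 5}; by pigeonhole those values go to them, so strike 2, 5 from p.
No further eliminations apply; t can still be any of 4, 7, 8.

4, 7, 8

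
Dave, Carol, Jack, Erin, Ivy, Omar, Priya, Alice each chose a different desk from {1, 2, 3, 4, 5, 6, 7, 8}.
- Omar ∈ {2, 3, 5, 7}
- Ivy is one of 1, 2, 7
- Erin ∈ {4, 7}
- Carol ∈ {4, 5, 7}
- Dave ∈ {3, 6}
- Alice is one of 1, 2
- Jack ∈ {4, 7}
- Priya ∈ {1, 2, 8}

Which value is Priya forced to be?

8

The 8 variables draw from only 8 values {1, 2, 3, 4, 5, 6, 7, 8}, so each is used; only Dave can be 6, hence Dave = 6.
Among the 7 still-open variables, 3 fits only Omar (and all 7 values in {1, 2, 3, 4, 5, 7, 8} must be used), so Omar = 3.
The 6 still-open variables together cover exactly {1, 2, 4, 5, 7, 8} — 6 values for 6 variables — and 5 appears only in Carol's list, so Carol = 5.
The 5 still-open variables draw from only 5 values {1, 2, 4, 7, 8}, so each is used; only Priya can be 8, hence Priya = 8.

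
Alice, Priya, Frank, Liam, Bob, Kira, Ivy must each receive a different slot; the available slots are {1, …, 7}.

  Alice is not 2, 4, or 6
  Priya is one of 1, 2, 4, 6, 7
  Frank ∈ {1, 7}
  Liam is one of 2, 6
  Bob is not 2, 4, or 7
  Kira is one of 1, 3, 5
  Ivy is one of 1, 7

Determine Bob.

6

The 7 variables draw from only 7 values {1, 2, 3, 4, 5, 6, 7}, so each is used; only Priya can be 4, hence Priya = 4.
The 6 still-open variables draw from only 6 values {1, 2, 3, 5, 6, 7}, so each is used; only Liam can be 2, hence Liam = 2.
Among the 5 still-open variables, 6 fits only Bob (and all 5 values in {1, 3, 5, 6, 7} must be used), so Bob = 6.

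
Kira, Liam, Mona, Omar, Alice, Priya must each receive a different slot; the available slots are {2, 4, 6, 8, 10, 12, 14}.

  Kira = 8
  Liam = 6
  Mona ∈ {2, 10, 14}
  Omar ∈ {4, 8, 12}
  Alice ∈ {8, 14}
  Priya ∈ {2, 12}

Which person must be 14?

Kira must be 8 (only option left). Eliminate 8 elsewhere: Omar, Alice.
So 14 goes to Alice.

Alice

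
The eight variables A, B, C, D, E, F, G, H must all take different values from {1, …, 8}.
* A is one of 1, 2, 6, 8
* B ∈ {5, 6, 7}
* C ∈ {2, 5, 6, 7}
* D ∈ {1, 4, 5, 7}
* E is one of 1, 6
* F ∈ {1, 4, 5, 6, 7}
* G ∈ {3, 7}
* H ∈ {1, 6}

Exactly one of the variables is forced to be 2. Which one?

C

Among the 8 variables, 3 fits only G (and all 8 values in {1, 2, 3, 4, 5, 6, 7, 8} must be used), so G = 3.
The 7 still-open variables together cover exactly {1, 2, 4, 5, 6, 7, 8} — 7 values for 7 variables — and 8 appears only in A's list, so A = 8.
The 6 still-open variables draw from only 6 values {1, 2, 4, 5, 6, 7}, so each is used; only C can be 2, hence C = 2.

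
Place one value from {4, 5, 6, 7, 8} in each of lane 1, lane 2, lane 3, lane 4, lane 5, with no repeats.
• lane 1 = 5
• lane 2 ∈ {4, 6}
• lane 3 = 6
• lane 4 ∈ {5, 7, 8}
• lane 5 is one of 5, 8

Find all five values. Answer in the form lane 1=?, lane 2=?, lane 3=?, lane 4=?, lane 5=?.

lane 1 must be 5 (only option left). So lane 4, lane 5 can't be 5.
lane 3's domain is down to {6}, so lane 3 = 6. So lane 2 can't be 6.
lane 5 has just one choice, so lane 5 = 8. Strike 8 from lane 4.
lane 2 must be 4 (only option left).
lane 4 has just one choice, so lane 4 = 7.

lane 1=5, lane 2=4, lane 3=6, lane 4=7, lane 5=8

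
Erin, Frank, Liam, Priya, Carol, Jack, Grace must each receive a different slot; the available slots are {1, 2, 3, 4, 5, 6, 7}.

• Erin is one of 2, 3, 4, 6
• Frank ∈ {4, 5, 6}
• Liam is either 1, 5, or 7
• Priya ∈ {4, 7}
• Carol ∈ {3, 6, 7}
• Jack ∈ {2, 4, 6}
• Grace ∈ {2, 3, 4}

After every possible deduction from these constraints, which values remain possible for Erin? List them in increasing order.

The 7 variables draw from only 7 values {1, 2, 3, 4, 5, 6, 7}, so each is used; only Liam can be 1, hence Liam = 1.
The 6 still-open variables together cover exactly {2, 3, 4, 5, 6, 7} — 6 values for 6 variables — and 5 appears only in Frank's list, so Frank = 5.
No further eliminations apply; Erin can still be any of 2, 3, 4, 6.

2, 3, 4, 6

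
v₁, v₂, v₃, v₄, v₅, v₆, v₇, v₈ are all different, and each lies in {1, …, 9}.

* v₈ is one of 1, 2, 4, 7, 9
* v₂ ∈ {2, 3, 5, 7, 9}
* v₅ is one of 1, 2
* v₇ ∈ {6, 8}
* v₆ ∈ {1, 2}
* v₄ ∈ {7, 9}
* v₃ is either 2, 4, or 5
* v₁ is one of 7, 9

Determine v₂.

v₁ and v₄ between them cover only {7, 9} — a naked pair. Remove those values from v₂, v₈.
The 2 variables v₅ and v₆ are confined to {1, 2}, which locks those values in; drop them from v₂, v₃, v₈.
v₈ must be 4 (only option left). So v₃ can't be 4.
That leaves v₃ = 5. Eliminate 5 elsewhere: v₂.
So v₂ = 3.

3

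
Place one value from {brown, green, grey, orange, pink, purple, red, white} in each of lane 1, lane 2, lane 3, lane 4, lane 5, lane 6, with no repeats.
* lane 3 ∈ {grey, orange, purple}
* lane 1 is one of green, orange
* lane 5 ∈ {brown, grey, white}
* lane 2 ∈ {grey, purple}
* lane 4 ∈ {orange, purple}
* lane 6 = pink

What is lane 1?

green

lane 6 must be pink (only option left).
The 3 variables lane 2, lane 3, lane 4 are confined to {grey, orange, purple}, which locks those values in; drop them from lane 1, lane 5.
So lane 1 = green.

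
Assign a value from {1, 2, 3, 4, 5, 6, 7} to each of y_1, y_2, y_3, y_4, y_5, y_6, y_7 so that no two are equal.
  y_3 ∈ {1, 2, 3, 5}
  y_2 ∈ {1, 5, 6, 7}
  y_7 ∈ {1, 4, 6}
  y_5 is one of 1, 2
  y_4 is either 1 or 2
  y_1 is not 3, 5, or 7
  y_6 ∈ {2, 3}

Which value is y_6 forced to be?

The 7 variables draw from only 7 values {1, 2, 3, 4, 5, 6, 7}, so each is used; only y_2 can be 7, hence y_2 = 7.
The 6 still-open variables together cover exactly {1, 2, 3, 4, 5, 6} — 6 values for 6 variables — and 5 appears only in y_3's list, so y_3 = 5.
Among the 5 still-open variables, 3 fits only y_6 (and all 5 values in {1, 2, 3, 4, 6} must be used), so y_6 = 3.

3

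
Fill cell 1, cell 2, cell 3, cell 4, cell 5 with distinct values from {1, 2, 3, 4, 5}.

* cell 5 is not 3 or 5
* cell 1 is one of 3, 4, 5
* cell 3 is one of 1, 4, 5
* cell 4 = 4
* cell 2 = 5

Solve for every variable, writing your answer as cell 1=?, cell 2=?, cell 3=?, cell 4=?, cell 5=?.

cell 2 has just one choice, so cell 2 = 5. Remove 5 from cell 1, cell 3.
cell 4's domain is down to {4}, so cell 4 = 4. Remove 4 from cell 1, cell 3, cell 5.
That leaves cell 1 = 3.
cell 3 has just one choice, so cell 3 = 1. So cell 5 can't be 1.
That leaves cell 5 = 2.

cell 1=3, cell 2=5, cell 3=1, cell 4=4, cell 5=2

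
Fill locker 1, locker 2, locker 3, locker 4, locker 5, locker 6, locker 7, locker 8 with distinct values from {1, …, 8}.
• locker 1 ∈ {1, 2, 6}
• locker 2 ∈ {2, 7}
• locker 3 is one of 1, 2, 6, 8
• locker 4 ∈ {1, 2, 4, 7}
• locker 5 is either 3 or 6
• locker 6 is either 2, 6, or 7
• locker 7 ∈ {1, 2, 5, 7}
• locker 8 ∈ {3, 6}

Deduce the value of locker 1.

The 8 variables together cover exactly {1, 2, 3, 4, 5, 6, 7, 8} — 8 values for 8 variables — and 4 appears only in locker 4's list, so locker 4 = 4.
Among the 7 still-open variables, 5 fits only locker 7 (and all 7 values in {1, 2, 3, 5, 6, 7, 8} must be used), so locker 7 = 5.
The 6 still-open variables draw from only 6 values {1, 2, 3, 6, 7, 8}, so each is used; only locker 3 can be 8, hence locker 3 = 8.
Among the 5 still-open variables, 1 fits only locker 1 (and all 5 values in {1, 2, 3, 6, 7} must be used), so locker 1 = 1.

1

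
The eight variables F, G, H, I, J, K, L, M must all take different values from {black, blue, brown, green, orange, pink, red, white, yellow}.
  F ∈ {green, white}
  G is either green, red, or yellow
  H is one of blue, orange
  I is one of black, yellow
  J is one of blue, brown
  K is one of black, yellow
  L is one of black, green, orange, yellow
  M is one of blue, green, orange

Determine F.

The 8 variables together cover exactly {black, blue, brown, green, orange, red, white, yellow} — 8 values for 8 variables — and brown appears only in J's list, so J = brown.
The 7 still-open variables draw from only 7 values {black, blue, green, orange, red, white, yellow}, so each is used; only G can be red, hence G = red.
Among the 6 still-open variables, white fits only F (and all 6 values in {black, blue, green, orange, white, yellow} must be used), so F = white.

white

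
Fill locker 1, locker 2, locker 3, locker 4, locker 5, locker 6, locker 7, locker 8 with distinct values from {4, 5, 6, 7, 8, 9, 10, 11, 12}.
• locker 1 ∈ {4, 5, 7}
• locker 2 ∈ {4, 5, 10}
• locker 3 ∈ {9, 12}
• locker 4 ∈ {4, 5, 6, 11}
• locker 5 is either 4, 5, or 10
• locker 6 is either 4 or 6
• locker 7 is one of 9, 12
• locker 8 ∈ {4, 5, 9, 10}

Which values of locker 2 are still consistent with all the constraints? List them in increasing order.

The 8 variables draw from only 8 values {4, 5, 6, 7, 9, 10, 11, 12}, so each is used; only locker 1 can be 7, hence locker 1 = 7.
Among the 7 still-open variables, 11 fits only locker 4 (and all 7 values in {4, 5, 6, 9, 10, 11, 12} must be used), so locker 4 = 11.
Among the 6 still-open variables, 6 fits only locker 6 (and all 6 values in {4, 5, 6, 9, 10, 12} must be used), so locker 6 = 6.
locker 3 and locker 7 share exactly the 2 values {9, 12}; by pigeonhole those values go to them, so strike 9, 12 from locker 8.
No further eliminations apply; locker 2 can still be any of 4, 5, 10.

4, 5, 10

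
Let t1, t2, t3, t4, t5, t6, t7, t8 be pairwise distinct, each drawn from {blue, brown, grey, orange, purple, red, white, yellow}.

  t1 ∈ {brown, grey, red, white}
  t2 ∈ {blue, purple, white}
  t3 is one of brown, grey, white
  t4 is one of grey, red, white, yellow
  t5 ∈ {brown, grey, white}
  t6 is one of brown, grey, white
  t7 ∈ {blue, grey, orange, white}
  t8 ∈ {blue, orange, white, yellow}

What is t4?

Among the 8 variables, purple fits only t2 (and all 8 values in {blue, brown, grey, orange, purple, red, white, yellow} must be used), so t2 = purple.
t3, t5, t6 between them cover only {brown, grey, white} — a naked triple. Remove those values from t1, t4, t7, t8.
t1 has just one choice, so t1 = red. So t4 can't be red.
So t4 = yellow.

yellow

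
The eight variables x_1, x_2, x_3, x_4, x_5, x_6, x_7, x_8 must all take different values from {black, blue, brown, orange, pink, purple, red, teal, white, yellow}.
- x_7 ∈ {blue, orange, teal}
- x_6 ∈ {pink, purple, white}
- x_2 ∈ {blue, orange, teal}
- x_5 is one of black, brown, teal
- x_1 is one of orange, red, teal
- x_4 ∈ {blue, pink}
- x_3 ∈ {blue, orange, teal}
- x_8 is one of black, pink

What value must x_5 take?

x_2, x_3, x_7 share exactly the 3 values {blue, orange, teal}; by pigeonhole those values go to them, so strike blue, orange, teal from x_1, x_4, x_5.
x_1 must be red (only option left).
x_4 has just one choice, so x_4 = pink. Eliminate pink elsewhere: x_6, x_8.
x_8 must be black (only option left). Strike black from x_5.
So x_5 = brown.

brown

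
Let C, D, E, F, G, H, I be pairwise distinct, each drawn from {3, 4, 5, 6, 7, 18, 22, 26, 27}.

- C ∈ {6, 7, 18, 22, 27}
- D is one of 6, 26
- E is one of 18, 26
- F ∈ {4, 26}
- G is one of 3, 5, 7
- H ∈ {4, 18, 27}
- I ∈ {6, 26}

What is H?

27

D and I between them cover only {6, 26} — a naked pair. Remove those values from C, E, F.
E's domain is down to {18}, so E = 18. So C, H can't be 18.
F's domain is down to {4}, so F = 4. Strike 4 from H.
So H = 27.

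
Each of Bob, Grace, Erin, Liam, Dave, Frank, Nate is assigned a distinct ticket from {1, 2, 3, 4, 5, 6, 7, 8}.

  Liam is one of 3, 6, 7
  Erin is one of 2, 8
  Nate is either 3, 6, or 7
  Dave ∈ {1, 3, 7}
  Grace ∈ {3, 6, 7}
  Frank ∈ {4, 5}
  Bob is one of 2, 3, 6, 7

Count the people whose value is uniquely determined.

Grace, Liam, Nate between them cover only {3, 6, 7} — a naked triple. Remove those values from Bob, Dave.
That leaves Bob = 2. Strike 2 from Erin.
Erin has just one choice, so Erin = 8.
Dave must be 1 (only option left).
Determined: Bob=2, Erin=8, Dave=1. The other people each still have more than one consistent value. That makes 3.

3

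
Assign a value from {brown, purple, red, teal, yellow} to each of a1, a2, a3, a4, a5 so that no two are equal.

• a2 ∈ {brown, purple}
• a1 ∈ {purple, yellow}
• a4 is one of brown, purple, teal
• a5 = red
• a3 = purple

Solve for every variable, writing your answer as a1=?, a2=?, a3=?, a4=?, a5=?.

a1=yellow, a2=brown, a3=purple, a4=teal, a5=red

a3 must be purple (only option left). Strike purple from a1, a2, a4.
a5's domain is down to {red}, so a5 = red.
a1 must be yellow (only option left).
a2 must be brown (only option left). So a4 can't be brown.
a4 has just one choice, so a4 = teal.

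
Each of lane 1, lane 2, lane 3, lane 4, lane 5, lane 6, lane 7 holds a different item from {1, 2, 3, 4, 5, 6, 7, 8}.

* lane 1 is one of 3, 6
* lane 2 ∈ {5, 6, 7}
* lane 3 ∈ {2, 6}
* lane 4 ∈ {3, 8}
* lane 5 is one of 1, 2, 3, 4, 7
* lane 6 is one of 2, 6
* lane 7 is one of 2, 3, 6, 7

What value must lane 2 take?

lane 3 and lane 6 between them cover only {2, 6} — a naked pair. Remove those values from lane 1, lane 2, lane 5, lane 7.
That leaves lane 1 = 3. Remove 3 from lane 4, lane 5, lane 7.
lane 4 must be 8 (only option left).
lane 7's domain is down to {7}, so lane 7 = 7. So lane 2, lane 5 can't be 7.
So lane 2 = 5.

5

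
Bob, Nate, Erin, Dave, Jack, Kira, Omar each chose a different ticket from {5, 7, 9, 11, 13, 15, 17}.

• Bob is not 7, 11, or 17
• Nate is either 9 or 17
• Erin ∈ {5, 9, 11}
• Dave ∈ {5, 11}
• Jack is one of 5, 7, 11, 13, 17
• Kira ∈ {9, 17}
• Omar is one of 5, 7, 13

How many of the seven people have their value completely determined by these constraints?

1

The 7 variables draw from only 7 values {5, 7, 9, 11, 13, 15, 17}, so each is used; only Bob can be 15, hence Bob = 15.
Nate and Kira share exactly the 2 values {9, 17}; by pigeonhole those values go to them, so strike 9, 17 from Erin, Jack.
Erin and Dave share exactly the 2 values {5, 11}; by pigeonhole those values go to them, so strike 5, 11 from Jack, Omar.
Determined: Bob=15. The other people each still have more than one consistent value. That makes 1.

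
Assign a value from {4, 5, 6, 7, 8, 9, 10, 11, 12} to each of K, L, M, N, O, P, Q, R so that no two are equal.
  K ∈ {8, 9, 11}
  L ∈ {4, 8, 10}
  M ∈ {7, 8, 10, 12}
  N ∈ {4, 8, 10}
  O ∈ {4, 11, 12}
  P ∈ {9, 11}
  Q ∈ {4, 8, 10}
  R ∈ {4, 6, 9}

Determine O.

12

The 8 variables together cover exactly {4, 6, 7, 8, 9, 10, 11, 12} — 8 values for 8 variables — and 6 appears only in R's list, so R = 6.
Among the 7 still-open variables, 7 fits only M (and all 7 values in {4, 7, 8, 9, 10, 11, 12} must be used), so M = 7.
Among the 6 still-open variables, 12 fits only O (and all 6 values in {4, 8, 9, 10, 11, 12} must be used), so O = 12.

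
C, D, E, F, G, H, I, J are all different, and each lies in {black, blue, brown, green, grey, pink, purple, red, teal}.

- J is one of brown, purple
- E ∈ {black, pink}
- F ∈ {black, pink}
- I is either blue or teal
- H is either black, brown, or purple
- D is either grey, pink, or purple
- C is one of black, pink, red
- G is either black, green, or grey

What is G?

E and F share exactly the 2 values {black, pink}; by pigeonhole those values go to them, so strike black, pink from C, D, G, H.
C has just one choice, so C = red.
H and J share exactly the 2 values {brown, purple}; by pigeonhole those values go to them, so strike brown, purple from D.
D has just one choice, so D = grey. Strike grey from G.
So G = green.

green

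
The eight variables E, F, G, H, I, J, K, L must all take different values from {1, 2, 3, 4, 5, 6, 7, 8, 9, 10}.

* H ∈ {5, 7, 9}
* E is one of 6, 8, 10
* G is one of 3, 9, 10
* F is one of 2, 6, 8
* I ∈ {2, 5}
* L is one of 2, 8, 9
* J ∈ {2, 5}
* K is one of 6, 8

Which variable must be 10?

Among the 8 variables, 3 fits only G (and all 8 values in {2, 3, 5, 6, 7, 8, 9, 10} must be used), so G = 3.
The 7 still-open variables draw from only 7 values {2, 5, 6, 7, 8, 9, 10}, so each is used; only H can be 7, hence H = 7.
The 6 still-open variables draw from only 6 values {2, 5, 6, 8, 9, 10}, so each is used; only L can be 9, hence L = 9.
The 5 still-open variables together cover exactly {2, 5, 6, 8, 10} — 5 values for 5 variables — and 10 appears only in E's list, so E = 10.

E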